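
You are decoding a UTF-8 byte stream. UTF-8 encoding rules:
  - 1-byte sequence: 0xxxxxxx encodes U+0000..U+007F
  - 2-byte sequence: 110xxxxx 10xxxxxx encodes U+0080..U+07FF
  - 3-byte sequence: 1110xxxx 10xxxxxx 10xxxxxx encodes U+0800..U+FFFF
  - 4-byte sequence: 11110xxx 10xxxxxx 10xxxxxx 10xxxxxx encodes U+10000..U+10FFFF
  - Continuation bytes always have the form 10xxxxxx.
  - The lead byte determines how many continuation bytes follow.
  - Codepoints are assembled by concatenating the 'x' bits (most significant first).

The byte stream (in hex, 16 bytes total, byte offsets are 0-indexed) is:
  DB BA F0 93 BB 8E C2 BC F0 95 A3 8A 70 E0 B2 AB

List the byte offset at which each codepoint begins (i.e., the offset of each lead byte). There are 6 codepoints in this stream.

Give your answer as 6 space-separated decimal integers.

Answer: 0 2 6 8 12 13

Derivation:
Byte[0]=DB: 2-byte lead, need 1 cont bytes. acc=0x1B
Byte[1]=BA: continuation. acc=(acc<<6)|0x3A=0x6FA
Completed: cp=U+06FA (starts at byte 0)
Byte[2]=F0: 4-byte lead, need 3 cont bytes. acc=0x0
Byte[3]=93: continuation. acc=(acc<<6)|0x13=0x13
Byte[4]=BB: continuation. acc=(acc<<6)|0x3B=0x4FB
Byte[5]=8E: continuation. acc=(acc<<6)|0x0E=0x13ECE
Completed: cp=U+13ECE (starts at byte 2)
Byte[6]=C2: 2-byte lead, need 1 cont bytes. acc=0x2
Byte[7]=BC: continuation. acc=(acc<<6)|0x3C=0xBC
Completed: cp=U+00BC (starts at byte 6)
Byte[8]=F0: 4-byte lead, need 3 cont bytes. acc=0x0
Byte[9]=95: continuation. acc=(acc<<6)|0x15=0x15
Byte[10]=A3: continuation. acc=(acc<<6)|0x23=0x563
Byte[11]=8A: continuation. acc=(acc<<6)|0x0A=0x158CA
Completed: cp=U+158CA (starts at byte 8)
Byte[12]=70: 1-byte ASCII. cp=U+0070
Byte[13]=E0: 3-byte lead, need 2 cont bytes. acc=0x0
Byte[14]=B2: continuation. acc=(acc<<6)|0x32=0x32
Byte[15]=AB: continuation. acc=(acc<<6)|0x2B=0xCAB
Completed: cp=U+0CAB (starts at byte 13)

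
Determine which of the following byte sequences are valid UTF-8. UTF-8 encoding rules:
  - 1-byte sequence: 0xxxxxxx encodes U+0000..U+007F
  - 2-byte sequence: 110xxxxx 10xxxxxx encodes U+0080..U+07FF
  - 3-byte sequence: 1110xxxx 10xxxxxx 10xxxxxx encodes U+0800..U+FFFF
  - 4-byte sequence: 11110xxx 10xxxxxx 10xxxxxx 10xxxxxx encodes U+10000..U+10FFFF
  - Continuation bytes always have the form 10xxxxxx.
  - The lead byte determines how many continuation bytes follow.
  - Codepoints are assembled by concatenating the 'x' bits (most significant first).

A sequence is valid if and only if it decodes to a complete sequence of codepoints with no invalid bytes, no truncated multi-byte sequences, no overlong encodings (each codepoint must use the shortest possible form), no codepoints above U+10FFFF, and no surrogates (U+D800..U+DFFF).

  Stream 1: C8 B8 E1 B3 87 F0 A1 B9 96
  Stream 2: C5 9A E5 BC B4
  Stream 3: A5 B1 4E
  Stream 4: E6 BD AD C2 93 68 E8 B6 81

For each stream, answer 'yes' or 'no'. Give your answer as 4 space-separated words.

Answer: yes yes no yes

Derivation:
Stream 1: decodes cleanly. VALID
Stream 2: decodes cleanly. VALID
Stream 3: error at byte offset 0. INVALID
Stream 4: decodes cleanly. VALID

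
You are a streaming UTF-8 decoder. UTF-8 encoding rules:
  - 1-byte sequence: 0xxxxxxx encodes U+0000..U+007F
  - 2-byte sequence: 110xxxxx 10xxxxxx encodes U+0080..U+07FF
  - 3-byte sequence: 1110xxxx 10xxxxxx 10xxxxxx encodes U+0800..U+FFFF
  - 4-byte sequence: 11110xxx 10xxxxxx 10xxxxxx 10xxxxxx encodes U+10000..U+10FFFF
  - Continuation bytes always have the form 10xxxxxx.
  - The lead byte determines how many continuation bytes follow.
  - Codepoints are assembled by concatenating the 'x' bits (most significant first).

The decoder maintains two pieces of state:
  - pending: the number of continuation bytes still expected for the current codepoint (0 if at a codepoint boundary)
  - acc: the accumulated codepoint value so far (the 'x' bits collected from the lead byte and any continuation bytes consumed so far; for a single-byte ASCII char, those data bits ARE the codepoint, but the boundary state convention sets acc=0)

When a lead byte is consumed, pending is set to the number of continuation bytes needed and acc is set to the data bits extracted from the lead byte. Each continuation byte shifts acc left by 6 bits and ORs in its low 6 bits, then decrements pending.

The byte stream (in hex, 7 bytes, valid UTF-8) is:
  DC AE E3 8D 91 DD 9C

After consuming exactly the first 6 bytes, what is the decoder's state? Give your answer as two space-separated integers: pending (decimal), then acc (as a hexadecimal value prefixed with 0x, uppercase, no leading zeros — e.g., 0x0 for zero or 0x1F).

Byte[0]=DC: 2-byte lead. pending=1, acc=0x1C
Byte[1]=AE: continuation. acc=(acc<<6)|0x2E=0x72E, pending=0
Byte[2]=E3: 3-byte lead. pending=2, acc=0x3
Byte[3]=8D: continuation. acc=(acc<<6)|0x0D=0xCD, pending=1
Byte[4]=91: continuation. acc=(acc<<6)|0x11=0x3351, pending=0
Byte[5]=DD: 2-byte lead. pending=1, acc=0x1D

Answer: 1 0x1D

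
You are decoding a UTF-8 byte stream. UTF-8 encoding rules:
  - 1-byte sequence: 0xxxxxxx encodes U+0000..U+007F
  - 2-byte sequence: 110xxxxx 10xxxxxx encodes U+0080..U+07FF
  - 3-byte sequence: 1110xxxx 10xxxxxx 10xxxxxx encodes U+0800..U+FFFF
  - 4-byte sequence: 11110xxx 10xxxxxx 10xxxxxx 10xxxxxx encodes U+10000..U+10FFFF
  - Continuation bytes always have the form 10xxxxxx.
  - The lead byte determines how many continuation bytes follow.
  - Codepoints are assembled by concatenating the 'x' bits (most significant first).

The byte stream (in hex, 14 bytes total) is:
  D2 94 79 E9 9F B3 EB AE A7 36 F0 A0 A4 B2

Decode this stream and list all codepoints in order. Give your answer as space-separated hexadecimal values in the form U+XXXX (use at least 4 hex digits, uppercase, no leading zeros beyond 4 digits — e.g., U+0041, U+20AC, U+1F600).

Answer: U+0494 U+0079 U+97F3 U+BBA7 U+0036 U+20932

Derivation:
Byte[0]=D2: 2-byte lead, need 1 cont bytes. acc=0x12
Byte[1]=94: continuation. acc=(acc<<6)|0x14=0x494
Completed: cp=U+0494 (starts at byte 0)
Byte[2]=79: 1-byte ASCII. cp=U+0079
Byte[3]=E9: 3-byte lead, need 2 cont bytes. acc=0x9
Byte[4]=9F: continuation. acc=(acc<<6)|0x1F=0x25F
Byte[5]=B3: continuation. acc=(acc<<6)|0x33=0x97F3
Completed: cp=U+97F3 (starts at byte 3)
Byte[6]=EB: 3-byte lead, need 2 cont bytes. acc=0xB
Byte[7]=AE: continuation. acc=(acc<<6)|0x2E=0x2EE
Byte[8]=A7: continuation. acc=(acc<<6)|0x27=0xBBA7
Completed: cp=U+BBA7 (starts at byte 6)
Byte[9]=36: 1-byte ASCII. cp=U+0036
Byte[10]=F0: 4-byte lead, need 3 cont bytes. acc=0x0
Byte[11]=A0: continuation. acc=(acc<<6)|0x20=0x20
Byte[12]=A4: continuation. acc=(acc<<6)|0x24=0x824
Byte[13]=B2: continuation. acc=(acc<<6)|0x32=0x20932
Completed: cp=U+20932 (starts at byte 10)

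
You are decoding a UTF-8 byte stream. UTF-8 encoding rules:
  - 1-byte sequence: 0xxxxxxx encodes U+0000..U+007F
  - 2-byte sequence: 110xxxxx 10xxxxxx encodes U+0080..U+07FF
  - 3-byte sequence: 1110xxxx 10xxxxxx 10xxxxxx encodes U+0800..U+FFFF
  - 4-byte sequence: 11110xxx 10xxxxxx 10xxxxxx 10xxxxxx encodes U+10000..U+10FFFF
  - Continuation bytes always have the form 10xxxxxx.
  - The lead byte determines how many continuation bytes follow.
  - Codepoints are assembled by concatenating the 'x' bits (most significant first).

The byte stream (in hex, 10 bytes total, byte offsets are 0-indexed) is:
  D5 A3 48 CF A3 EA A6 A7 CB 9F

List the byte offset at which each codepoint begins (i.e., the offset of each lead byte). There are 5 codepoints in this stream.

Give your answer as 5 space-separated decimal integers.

Byte[0]=D5: 2-byte lead, need 1 cont bytes. acc=0x15
Byte[1]=A3: continuation. acc=(acc<<6)|0x23=0x563
Completed: cp=U+0563 (starts at byte 0)
Byte[2]=48: 1-byte ASCII. cp=U+0048
Byte[3]=CF: 2-byte lead, need 1 cont bytes. acc=0xF
Byte[4]=A3: continuation. acc=(acc<<6)|0x23=0x3E3
Completed: cp=U+03E3 (starts at byte 3)
Byte[5]=EA: 3-byte lead, need 2 cont bytes. acc=0xA
Byte[6]=A6: continuation. acc=(acc<<6)|0x26=0x2A6
Byte[7]=A7: continuation. acc=(acc<<6)|0x27=0xA9A7
Completed: cp=U+A9A7 (starts at byte 5)
Byte[8]=CB: 2-byte lead, need 1 cont bytes. acc=0xB
Byte[9]=9F: continuation. acc=(acc<<6)|0x1F=0x2DF
Completed: cp=U+02DF (starts at byte 8)

Answer: 0 2 3 5 8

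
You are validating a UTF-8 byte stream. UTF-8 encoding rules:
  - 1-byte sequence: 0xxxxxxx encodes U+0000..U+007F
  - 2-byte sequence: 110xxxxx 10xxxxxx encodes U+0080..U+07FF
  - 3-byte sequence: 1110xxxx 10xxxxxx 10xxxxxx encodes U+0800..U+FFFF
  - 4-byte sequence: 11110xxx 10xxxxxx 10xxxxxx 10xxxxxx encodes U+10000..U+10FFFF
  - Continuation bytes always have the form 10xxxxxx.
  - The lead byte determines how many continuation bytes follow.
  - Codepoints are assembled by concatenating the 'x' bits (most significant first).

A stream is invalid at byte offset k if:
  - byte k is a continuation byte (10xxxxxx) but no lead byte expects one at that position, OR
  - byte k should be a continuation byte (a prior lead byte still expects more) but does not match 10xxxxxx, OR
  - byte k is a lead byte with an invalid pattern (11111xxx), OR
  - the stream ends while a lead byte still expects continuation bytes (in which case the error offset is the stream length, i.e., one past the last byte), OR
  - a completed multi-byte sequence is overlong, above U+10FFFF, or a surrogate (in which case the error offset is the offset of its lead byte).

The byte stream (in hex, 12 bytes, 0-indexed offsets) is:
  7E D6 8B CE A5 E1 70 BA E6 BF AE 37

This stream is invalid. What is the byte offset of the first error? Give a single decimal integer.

Byte[0]=7E: 1-byte ASCII. cp=U+007E
Byte[1]=D6: 2-byte lead, need 1 cont bytes. acc=0x16
Byte[2]=8B: continuation. acc=(acc<<6)|0x0B=0x58B
Completed: cp=U+058B (starts at byte 1)
Byte[3]=CE: 2-byte lead, need 1 cont bytes. acc=0xE
Byte[4]=A5: continuation. acc=(acc<<6)|0x25=0x3A5
Completed: cp=U+03A5 (starts at byte 3)
Byte[5]=E1: 3-byte lead, need 2 cont bytes. acc=0x1
Byte[6]=70: expected 10xxxxxx continuation. INVALID

Answer: 6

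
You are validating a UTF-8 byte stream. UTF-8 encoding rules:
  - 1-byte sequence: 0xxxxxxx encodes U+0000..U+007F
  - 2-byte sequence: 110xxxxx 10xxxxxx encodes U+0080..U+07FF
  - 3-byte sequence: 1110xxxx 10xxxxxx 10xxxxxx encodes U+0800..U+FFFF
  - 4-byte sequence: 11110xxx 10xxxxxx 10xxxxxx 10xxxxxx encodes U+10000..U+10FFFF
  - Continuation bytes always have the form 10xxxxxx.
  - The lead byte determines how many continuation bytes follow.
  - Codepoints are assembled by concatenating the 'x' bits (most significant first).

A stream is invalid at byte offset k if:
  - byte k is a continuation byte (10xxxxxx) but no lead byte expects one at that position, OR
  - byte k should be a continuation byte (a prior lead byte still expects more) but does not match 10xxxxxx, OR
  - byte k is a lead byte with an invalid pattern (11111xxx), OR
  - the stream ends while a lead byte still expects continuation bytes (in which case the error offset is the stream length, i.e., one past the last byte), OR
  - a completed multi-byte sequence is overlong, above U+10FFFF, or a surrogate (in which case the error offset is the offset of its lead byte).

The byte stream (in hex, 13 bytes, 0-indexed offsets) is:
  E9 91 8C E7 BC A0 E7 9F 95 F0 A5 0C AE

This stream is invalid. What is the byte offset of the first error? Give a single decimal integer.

Answer: 11

Derivation:
Byte[0]=E9: 3-byte lead, need 2 cont bytes. acc=0x9
Byte[1]=91: continuation. acc=(acc<<6)|0x11=0x251
Byte[2]=8C: continuation. acc=(acc<<6)|0x0C=0x944C
Completed: cp=U+944C (starts at byte 0)
Byte[3]=E7: 3-byte lead, need 2 cont bytes. acc=0x7
Byte[4]=BC: continuation. acc=(acc<<6)|0x3C=0x1FC
Byte[5]=A0: continuation. acc=(acc<<6)|0x20=0x7F20
Completed: cp=U+7F20 (starts at byte 3)
Byte[6]=E7: 3-byte lead, need 2 cont bytes. acc=0x7
Byte[7]=9F: continuation. acc=(acc<<6)|0x1F=0x1DF
Byte[8]=95: continuation. acc=(acc<<6)|0x15=0x77D5
Completed: cp=U+77D5 (starts at byte 6)
Byte[9]=F0: 4-byte lead, need 3 cont bytes. acc=0x0
Byte[10]=A5: continuation. acc=(acc<<6)|0x25=0x25
Byte[11]=0C: expected 10xxxxxx continuation. INVALID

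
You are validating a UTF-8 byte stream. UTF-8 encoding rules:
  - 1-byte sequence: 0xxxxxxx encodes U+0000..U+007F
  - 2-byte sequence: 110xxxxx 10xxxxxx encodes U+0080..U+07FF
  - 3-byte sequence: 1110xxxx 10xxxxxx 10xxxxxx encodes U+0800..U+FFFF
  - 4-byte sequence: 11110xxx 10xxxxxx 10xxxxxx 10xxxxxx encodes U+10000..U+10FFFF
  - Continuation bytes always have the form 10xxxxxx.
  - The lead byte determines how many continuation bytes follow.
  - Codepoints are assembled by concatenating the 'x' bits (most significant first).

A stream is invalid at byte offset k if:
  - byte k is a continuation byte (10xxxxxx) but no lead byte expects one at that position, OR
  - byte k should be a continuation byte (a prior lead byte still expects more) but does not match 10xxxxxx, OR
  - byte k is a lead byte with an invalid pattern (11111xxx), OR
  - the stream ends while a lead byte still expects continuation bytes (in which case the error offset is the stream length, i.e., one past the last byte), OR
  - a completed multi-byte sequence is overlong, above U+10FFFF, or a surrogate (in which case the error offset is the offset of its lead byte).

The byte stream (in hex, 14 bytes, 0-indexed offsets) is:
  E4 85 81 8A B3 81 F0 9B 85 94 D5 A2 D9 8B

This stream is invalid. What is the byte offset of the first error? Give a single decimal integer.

Answer: 3

Derivation:
Byte[0]=E4: 3-byte lead, need 2 cont bytes. acc=0x4
Byte[1]=85: continuation. acc=(acc<<6)|0x05=0x105
Byte[2]=81: continuation. acc=(acc<<6)|0x01=0x4141
Completed: cp=U+4141 (starts at byte 0)
Byte[3]=8A: INVALID lead byte (not 0xxx/110x/1110/11110)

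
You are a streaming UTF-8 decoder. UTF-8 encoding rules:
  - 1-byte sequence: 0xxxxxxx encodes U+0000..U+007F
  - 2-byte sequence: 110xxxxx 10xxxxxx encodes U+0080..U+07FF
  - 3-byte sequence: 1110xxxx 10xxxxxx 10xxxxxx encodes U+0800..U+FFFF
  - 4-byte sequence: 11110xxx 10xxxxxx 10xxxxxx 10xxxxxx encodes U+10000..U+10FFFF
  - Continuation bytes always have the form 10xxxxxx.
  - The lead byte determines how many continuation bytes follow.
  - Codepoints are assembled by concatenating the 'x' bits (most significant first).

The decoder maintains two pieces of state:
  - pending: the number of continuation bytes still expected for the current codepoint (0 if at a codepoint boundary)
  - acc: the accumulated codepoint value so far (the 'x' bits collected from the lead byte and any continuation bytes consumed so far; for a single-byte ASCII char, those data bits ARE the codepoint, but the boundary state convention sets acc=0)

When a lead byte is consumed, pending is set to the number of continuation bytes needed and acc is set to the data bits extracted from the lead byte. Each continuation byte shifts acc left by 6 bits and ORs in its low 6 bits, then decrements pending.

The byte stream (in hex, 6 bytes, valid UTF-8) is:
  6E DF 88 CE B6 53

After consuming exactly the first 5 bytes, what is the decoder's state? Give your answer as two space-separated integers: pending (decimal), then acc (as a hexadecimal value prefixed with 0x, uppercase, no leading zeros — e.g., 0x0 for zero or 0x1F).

Byte[0]=6E: 1-byte. pending=0, acc=0x0
Byte[1]=DF: 2-byte lead. pending=1, acc=0x1F
Byte[2]=88: continuation. acc=(acc<<6)|0x08=0x7C8, pending=0
Byte[3]=CE: 2-byte lead. pending=1, acc=0xE
Byte[4]=B6: continuation. acc=(acc<<6)|0x36=0x3B6, pending=0

Answer: 0 0x3B6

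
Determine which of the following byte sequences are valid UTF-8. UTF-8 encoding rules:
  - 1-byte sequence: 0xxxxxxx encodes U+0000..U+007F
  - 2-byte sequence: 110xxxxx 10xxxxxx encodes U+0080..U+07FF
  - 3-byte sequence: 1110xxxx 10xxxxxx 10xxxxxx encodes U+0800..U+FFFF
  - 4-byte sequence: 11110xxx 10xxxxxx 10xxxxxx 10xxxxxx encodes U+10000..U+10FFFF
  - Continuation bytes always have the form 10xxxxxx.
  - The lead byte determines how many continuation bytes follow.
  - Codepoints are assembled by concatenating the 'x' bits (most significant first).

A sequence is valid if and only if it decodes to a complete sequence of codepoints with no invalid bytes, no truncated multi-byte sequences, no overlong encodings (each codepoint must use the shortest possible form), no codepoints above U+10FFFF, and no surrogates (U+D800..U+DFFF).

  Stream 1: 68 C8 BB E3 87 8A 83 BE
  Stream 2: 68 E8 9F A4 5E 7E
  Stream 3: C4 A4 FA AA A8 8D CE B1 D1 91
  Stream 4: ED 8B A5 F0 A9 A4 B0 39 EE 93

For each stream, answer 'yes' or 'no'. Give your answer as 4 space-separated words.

Stream 1: error at byte offset 6. INVALID
Stream 2: decodes cleanly. VALID
Stream 3: error at byte offset 2. INVALID
Stream 4: error at byte offset 10. INVALID

Answer: no yes no no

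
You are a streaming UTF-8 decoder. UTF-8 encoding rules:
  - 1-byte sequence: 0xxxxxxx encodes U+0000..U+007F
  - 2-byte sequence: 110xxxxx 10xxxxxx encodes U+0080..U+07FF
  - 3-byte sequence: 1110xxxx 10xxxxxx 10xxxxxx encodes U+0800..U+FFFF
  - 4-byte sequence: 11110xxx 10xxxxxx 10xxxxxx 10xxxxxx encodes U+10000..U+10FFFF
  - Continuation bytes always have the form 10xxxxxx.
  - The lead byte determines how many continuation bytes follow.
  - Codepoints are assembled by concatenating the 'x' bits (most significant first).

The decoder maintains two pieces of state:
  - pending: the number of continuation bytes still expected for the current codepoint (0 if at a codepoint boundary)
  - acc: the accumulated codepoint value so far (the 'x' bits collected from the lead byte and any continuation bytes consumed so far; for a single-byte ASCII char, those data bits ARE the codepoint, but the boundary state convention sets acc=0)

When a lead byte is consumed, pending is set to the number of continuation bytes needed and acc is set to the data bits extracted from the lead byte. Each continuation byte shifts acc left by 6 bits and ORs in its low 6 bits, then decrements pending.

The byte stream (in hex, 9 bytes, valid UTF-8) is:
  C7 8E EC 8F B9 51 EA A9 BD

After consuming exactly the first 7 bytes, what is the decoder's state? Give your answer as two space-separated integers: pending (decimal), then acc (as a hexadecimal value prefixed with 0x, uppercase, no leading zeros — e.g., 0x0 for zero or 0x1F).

Answer: 2 0xA

Derivation:
Byte[0]=C7: 2-byte lead. pending=1, acc=0x7
Byte[1]=8E: continuation. acc=(acc<<6)|0x0E=0x1CE, pending=0
Byte[2]=EC: 3-byte lead. pending=2, acc=0xC
Byte[3]=8F: continuation. acc=(acc<<6)|0x0F=0x30F, pending=1
Byte[4]=B9: continuation. acc=(acc<<6)|0x39=0xC3F9, pending=0
Byte[5]=51: 1-byte. pending=0, acc=0x0
Byte[6]=EA: 3-byte lead. pending=2, acc=0xA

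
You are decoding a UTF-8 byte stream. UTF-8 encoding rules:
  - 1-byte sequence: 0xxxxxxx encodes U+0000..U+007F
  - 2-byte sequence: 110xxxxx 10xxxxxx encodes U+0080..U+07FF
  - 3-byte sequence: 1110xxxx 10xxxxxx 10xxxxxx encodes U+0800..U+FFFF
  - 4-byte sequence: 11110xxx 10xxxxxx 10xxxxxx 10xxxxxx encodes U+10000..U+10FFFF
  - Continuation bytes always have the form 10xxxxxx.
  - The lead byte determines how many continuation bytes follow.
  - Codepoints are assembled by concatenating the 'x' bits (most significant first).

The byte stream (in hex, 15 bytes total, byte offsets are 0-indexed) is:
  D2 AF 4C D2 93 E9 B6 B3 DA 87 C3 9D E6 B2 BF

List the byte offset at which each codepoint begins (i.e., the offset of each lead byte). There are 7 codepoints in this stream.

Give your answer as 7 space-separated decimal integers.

Byte[0]=D2: 2-byte lead, need 1 cont bytes. acc=0x12
Byte[1]=AF: continuation. acc=(acc<<6)|0x2F=0x4AF
Completed: cp=U+04AF (starts at byte 0)
Byte[2]=4C: 1-byte ASCII. cp=U+004C
Byte[3]=D2: 2-byte lead, need 1 cont bytes. acc=0x12
Byte[4]=93: continuation. acc=(acc<<6)|0x13=0x493
Completed: cp=U+0493 (starts at byte 3)
Byte[5]=E9: 3-byte lead, need 2 cont bytes. acc=0x9
Byte[6]=B6: continuation. acc=(acc<<6)|0x36=0x276
Byte[7]=B3: continuation. acc=(acc<<6)|0x33=0x9DB3
Completed: cp=U+9DB3 (starts at byte 5)
Byte[8]=DA: 2-byte lead, need 1 cont bytes. acc=0x1A
Byte[9]=87: continuation. acc=(acc<<6)|0x07=0x687
Completed: cp=U+0687 (starts at byte 8)
Byte[10]=C3: 2-byte lead, need 1 cont bytes. acc=0x3
Byte[11]=9D: continuation. acc=(acc<<6)|0x1D=0xDD
Completed: cp=U+00DD (starts at byte 10)
Byte[12]=E6: 3-byte lead, need 2 cont bytes. acc=0x6
Byte[13]=B2: continuation. acc=(acc<<6)|0x32=0x1B2
Byte[14]=BF: continuation. acc=(acc<<6)|0x3F=0x6CBF
Completed: cp=U+6CBF (starts at byte 12)

Answer: 0 2 3 5 8 10 12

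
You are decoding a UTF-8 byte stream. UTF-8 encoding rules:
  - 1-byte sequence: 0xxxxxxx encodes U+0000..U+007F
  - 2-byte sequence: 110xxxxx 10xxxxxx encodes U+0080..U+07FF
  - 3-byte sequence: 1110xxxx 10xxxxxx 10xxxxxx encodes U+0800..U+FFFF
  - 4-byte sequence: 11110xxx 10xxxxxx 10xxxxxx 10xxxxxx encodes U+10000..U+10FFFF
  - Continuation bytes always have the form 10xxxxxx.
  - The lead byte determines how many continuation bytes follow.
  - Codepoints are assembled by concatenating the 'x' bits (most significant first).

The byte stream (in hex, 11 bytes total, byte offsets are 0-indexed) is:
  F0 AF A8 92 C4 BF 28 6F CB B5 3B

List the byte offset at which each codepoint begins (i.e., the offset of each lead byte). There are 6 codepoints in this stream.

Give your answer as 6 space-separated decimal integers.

Byte[0]=F0: 4-byte lead, need 3 cont bytes. acc=0x0
Byte[1]=AF: continuation. acc=(acc<<6)|0x2F=0x2F
Byte[2]=A8: continuation. acc=(acc<<6)|0x28=0xBE8
Byte[3]=92: continuation. acc=(acc<<6)|0x12=0x2FA12
Completed: cp=U+2FA12 (starts at byte 0)
Byte[4]=C4: 2-byte lead, need 1 cont bytes. acc=0x4
Byte[5]=BF: continuation. acc=(acc<<6)|0x3F=0x13F
Completed: cp=U+013F (starts at byte 4)
Byte[6]=28: 1-byte ASCII. cp=U+0028
Byte[7]=6F: 1-byte ASCII. cp=U+006F
Byte[8]=CB: 2-byte lead, need 1 cont bytes. acc=0xB
Byte[9]=B5: continuation. acc=(acc<<6)|0x35=0x2F5
Completed: cp=U+02F5 (starts at byte 8)
Byte[10]=3B: 1-byte ASCII. cp=U+003B

Answer: 0 4 6 7 8 10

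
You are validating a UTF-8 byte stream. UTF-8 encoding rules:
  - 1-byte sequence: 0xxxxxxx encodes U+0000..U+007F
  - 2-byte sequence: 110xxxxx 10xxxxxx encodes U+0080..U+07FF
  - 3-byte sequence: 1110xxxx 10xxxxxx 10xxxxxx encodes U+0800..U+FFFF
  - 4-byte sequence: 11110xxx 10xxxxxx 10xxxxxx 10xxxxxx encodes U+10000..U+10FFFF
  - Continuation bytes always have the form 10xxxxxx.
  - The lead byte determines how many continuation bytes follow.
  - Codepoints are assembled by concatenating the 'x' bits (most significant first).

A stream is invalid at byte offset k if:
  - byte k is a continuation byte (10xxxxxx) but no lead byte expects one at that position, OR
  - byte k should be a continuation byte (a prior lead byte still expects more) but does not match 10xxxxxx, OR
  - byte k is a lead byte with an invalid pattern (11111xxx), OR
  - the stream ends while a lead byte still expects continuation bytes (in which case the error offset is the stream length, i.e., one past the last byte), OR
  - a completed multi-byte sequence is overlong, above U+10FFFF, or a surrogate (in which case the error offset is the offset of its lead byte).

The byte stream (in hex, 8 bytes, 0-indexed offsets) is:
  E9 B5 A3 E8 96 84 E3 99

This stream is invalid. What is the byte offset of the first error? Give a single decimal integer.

Answer: 8

Derivation:
Byte[0]=E9: 3-byte lead, need 2 cont bytes. acc=0x9
Byte[1]=B5: continuation. acc=(acc<<6)|0x35=0x275
Byte[2]=A3: continuation. acc=(acc<<6)|0x23=0x9D63
Completed: cp=U+9D63 (starts at byte 0)
Byte[3]=E8: 3-byte lead, need 2 cont bytes. acc=0x8
Byte[4]=96: continuation. acc=(acc<<6)|0x16=0x216
Byte[5]=84: continuation. acc=(acc<<6)|0x04=0x8584
Completed: cp=U+8584 (starts at byte 3)
Byte[6]=E3: 3-byte lead, need 2 cont bytes. acc=0x3
Byte[7]=99: continuation. acc=(acc<<6)|0x19=0xD9
Byte[8]: stream ended, expected continuation. INVALID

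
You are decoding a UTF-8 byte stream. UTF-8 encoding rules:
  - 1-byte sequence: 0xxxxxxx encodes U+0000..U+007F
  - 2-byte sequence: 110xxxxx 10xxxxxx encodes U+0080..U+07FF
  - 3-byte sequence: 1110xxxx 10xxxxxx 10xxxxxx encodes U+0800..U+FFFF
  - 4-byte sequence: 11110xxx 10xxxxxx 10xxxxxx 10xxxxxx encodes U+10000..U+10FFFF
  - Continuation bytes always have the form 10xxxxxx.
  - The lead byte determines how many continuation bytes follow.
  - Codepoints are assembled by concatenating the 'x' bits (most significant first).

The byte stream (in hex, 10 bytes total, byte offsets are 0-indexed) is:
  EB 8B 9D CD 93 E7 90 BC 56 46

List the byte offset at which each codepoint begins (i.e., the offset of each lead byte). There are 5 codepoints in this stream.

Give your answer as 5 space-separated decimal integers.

Byte[0]=EB: 3-byte lead, need 2 cont bytes. acc=0xB
Byte[1]=8B: continuation. acc=(acc<<6)|0x0B=0x2CB
Byte[2]=9D: continuation. acc=(acc<<6)|0x1D=0xB2DD
Completed: cp=U+B2DD (starts at byte 0)
Byte[3]=CD: 2-byte lead, need 1 cont bytes. acc=0xD
Byte[4]=93: continuation. acc=(acc<<6)|0x13=0x353
Completed: cp=U+0353 (starts at byte 3)
Byte[5]=E7: 3-byte lead, need 2 cont bytes. acc=0x7
Byte[6]=90: continuation. acc=(acc<<6)|0x10=0x1D0
Byte[7]=BC: continuation. acc=(acc<<6)|0x3C=0x743C
Completed: cp=U+743C (starts at byte 5)
Byte[8]=56: 1-byte ASCII. cp=U+0056
Byte[9]=46: 1-byte ASCII. cp=U+0046

Answer: 0 3 5 8 9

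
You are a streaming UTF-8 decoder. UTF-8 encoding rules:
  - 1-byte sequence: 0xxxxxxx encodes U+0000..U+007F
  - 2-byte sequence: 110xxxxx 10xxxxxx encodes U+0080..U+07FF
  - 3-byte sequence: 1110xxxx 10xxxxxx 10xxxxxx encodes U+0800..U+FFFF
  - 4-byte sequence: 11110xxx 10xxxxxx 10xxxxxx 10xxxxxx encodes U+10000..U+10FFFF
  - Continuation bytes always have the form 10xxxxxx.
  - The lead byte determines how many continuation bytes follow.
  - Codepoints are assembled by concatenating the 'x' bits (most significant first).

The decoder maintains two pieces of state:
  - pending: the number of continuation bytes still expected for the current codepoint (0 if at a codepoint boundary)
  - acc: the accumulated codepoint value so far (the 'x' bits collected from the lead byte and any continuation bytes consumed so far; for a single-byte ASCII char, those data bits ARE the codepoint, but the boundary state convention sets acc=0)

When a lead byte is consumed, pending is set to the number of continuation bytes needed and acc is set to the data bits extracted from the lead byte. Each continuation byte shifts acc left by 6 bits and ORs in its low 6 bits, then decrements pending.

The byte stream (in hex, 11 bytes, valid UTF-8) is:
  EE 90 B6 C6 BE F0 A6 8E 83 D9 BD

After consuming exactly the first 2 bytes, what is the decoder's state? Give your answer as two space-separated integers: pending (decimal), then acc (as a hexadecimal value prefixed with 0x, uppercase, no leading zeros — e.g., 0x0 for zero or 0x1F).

Answer: 1 0x390

Derivation:
Byte[0]=EE: 3-byte lead. pending=2, acc=0xE
Byte[1]=90: continuation. acc=(acc<<6)|0x10=0x390, pending=1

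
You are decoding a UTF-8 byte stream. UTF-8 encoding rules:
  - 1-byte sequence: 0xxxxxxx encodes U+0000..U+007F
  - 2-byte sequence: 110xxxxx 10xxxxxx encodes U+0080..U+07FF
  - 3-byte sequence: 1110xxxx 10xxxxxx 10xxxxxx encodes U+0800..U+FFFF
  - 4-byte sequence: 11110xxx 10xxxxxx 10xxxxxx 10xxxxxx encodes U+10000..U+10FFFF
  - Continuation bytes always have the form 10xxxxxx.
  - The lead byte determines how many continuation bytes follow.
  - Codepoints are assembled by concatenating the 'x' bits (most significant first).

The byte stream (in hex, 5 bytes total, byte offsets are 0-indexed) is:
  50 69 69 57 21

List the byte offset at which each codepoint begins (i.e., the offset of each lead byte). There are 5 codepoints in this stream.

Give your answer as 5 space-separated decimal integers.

Byte[0]=50: 1-byte ASCII. cp=U+0050
Byte[1]=69: 1-byte ASCII. cp=U+0069
Byte[2]=69: 1-byte ASCII. cp=U+0069
Byte[3]=57: 1-byte ASCII. cp=U+0057
Byte[4]=21: 1-byte ASCII. cp=U+0021

Answer: 0 1 2 3 4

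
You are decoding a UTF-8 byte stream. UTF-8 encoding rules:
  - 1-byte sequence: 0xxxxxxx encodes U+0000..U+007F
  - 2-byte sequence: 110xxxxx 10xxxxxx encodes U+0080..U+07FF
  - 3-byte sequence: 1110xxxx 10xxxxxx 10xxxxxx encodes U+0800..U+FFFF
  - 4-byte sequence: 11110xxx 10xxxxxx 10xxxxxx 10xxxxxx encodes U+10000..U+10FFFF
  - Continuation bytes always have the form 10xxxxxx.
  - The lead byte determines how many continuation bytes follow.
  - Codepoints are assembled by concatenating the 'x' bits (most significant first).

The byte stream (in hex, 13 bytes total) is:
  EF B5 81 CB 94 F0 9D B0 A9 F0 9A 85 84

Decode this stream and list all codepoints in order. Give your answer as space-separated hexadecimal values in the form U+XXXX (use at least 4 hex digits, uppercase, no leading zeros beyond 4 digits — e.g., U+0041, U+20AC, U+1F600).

Answer: U+FD41 U+02D4 U+1DC29 U+1A144

Derivation:
Byte[0]=EF: 3-byte lead, need 2 cont bytes. acc=0xF
Byte[1]=B5: continuation. acc=(acc<<6)|0x35=0x3F5
Byte[2]=81: continuation. acc=(acc<<6)|0x01=0xFD41
Completed: cp=U+FD41 (starts at byte 0)
Byte[3]=CB: 2-byte lead, need 1 cont bytes. acc=0xB
Byte[4]=94: continuation. acc=(acc<<6)|0x14=0x2D4
Completed: cp=U+02D4 (starts at byte 3)
Byte[5]=F0: 4-byte lead, need 3 cont bytes. acc=0x0
Byte[6]=9D: continuation. acc=(acc<<6)|0x1D=0x1D
Byte[7]=B0: continuation. acc=(acc<<6)|0x30=0x770
Byte[8]=A9: continuation. acc=(acc<<6)|0x29=0x1DC29
Completed: cp=U+1DC29 (starts at byte 5)
Byte[9]=F0: 4-byte lead, need 3 cont bytes. acc=0x0
Byte[10]=9A: continuation. acc=(acc<<6)|0x1A=0x1A
Byte[11]=85: continuation. acc=(acc<<6)|0x05=0x685
Byte[12]=84: continuation. acc=(acc<<6)|0x04=0x1A144
Completed: cp=U+1A144 (starts at byte 9)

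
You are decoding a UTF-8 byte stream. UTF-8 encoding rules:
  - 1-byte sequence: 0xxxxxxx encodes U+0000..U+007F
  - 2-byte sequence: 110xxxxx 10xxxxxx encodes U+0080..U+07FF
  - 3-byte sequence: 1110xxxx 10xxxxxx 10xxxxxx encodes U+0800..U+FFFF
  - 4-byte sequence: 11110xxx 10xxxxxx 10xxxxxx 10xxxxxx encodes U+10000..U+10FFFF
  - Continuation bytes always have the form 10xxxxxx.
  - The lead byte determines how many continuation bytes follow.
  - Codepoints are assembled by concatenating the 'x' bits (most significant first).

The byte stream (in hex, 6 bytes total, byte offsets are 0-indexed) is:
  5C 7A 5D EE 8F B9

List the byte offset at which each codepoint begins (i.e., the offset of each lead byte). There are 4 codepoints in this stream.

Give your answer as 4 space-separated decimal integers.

Byte[0]=5C: 1-byte ASCII. cp=U+005C
Byte[1]=7A: 1-byte ASCII. cp=U+007A
Byte[2]=5D: 1-byte ASCII. cp=U+005D
Byte[3]=EE: 3-byte lead, need 2 cont bytes. acc=0xE
Byte[4]=8F: continuation. acc=(acc<<6)|0x0F=0x38F
Byte[5]=B9: continuation. acc=(acc<<6)|0x39=0xE3F9
Completed: cp=U+E3F9 (starts at byte 3)

Answer: 0 1 2 3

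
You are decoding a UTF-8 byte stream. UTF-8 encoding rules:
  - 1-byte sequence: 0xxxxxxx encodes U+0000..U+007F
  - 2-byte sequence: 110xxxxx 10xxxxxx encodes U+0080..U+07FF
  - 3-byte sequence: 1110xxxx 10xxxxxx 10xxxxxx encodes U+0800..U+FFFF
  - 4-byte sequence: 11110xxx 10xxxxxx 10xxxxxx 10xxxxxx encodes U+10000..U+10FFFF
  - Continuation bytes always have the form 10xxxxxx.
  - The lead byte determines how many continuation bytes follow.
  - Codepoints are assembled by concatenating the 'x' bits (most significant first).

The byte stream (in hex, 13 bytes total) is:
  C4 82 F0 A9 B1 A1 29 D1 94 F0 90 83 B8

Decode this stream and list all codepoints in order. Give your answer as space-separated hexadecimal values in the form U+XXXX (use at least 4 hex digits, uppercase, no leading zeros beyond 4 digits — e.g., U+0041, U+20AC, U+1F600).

Answer: U+0102 U+29C61 U+0029 U+0454 U+100F8

Derivation:
Byte[0]=C4: 2-byte lead, need 1 cont bytes. acc=0x4
Byte[1]=82: continuation. acc=(acc<<6)|0x02=0x102
Completed: cp=U+0102 (starts at byte 0)
Byte[2]=F0: 4-byte lead, need 3 cont bytes. acc=0x0
Byte[3]=A9: continuation. acc=(acc<<6)|0x29=0x29
Byte[4]=B1: continuation. acc=(acc<<6)|0x31=0xA71
Byte[5]=A1: continuation. acc=(acc<<6)|0x21=0x29C61
Completed: cp=U+29C61 (starts at byte 2)
Byte[6]=29: 1-byte ASCII. cp=U+0029
Byte[7]=D1: 2-byte lead, need 1 cont bytes. acc=0x11
Byte[8]=94: continuation. acc=(acc<<6)|0x14=0x454
Completed: cp=U+0454 (starts at byte 7)
Byte[9]=F0: 4-byte lead, need 3 cont bytes. acc=0x0
Byte[10]=90: continuation. acc=(acc<<6)|0x10=0x10
Byte[11]=83: continuation. acc=(acc<<6)|0x03=0x403
Byte[12]=B8: continuation. acc=(acc<<6)|0x38=0x100F8
Completed: cp=U+100F8 (starts at byte 9)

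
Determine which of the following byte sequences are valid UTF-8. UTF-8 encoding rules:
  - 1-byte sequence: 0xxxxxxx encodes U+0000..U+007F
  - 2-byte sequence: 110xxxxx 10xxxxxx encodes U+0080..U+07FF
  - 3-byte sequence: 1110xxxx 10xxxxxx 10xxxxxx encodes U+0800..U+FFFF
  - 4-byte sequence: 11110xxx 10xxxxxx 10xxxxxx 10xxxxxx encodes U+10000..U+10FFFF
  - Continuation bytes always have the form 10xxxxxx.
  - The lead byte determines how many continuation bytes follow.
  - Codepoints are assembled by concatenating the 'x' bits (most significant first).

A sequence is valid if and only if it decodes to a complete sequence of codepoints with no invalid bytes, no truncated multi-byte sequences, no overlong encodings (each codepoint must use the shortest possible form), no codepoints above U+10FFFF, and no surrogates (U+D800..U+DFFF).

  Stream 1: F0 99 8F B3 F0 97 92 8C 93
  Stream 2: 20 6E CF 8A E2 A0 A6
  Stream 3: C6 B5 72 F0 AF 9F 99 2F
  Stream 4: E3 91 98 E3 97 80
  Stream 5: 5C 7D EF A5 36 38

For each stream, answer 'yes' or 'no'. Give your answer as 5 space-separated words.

Stream 1: error at byte offset 8. INVALID
Stream 2: decodes cleanly. VALID
Stream 3: decodes cleanly. VALID
Stream 4: decodes cleanly. VALID
Stream 5: error at byte offset 4. INVALID

Answer: no yes yes yes no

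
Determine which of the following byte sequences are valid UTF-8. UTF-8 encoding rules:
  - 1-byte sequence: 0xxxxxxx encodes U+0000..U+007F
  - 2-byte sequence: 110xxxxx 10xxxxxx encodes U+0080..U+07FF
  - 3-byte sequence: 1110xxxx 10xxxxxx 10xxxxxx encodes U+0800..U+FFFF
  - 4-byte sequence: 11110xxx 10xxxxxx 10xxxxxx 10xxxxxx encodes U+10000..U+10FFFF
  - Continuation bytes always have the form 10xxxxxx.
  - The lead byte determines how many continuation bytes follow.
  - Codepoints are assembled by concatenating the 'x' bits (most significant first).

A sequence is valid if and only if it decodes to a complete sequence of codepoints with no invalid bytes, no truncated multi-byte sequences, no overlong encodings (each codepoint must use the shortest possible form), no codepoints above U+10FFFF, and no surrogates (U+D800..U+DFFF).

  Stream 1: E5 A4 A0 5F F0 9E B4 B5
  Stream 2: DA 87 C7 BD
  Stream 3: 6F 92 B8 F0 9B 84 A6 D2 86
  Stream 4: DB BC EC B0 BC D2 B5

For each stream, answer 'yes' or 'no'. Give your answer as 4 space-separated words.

Stream 1: decodes cleanly. VALID
Stream 2: decodes cleanly. VALID
Stream 3: error at byte offset 1. INVALID
Stream 4: decodes cleanly. VALID

Answer: yes yes no yes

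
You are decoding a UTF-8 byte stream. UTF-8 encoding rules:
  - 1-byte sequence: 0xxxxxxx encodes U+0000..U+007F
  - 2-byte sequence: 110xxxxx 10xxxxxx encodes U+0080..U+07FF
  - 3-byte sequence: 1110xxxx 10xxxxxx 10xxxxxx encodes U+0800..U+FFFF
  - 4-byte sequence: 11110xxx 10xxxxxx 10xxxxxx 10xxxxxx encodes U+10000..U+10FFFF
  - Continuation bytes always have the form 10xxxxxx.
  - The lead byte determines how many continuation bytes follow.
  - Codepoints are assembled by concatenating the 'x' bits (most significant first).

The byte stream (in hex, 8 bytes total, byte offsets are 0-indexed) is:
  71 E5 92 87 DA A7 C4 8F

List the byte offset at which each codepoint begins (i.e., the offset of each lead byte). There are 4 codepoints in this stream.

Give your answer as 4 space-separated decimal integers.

Byte[0]=71: 1-byte ASCII. cp=U+0071
Byte[1]=E5: 3-byte lead, need 2 cont bytes. acc=0x5
Byte[2]=92: continuation. acc=(acc<<6)|0x12=0x152
Byte[3]=87: continuation. acc=(acc<<6)|0x07=0x5487
Completed: cp=U+5487 (starts at byte 1)
Byte[4]=DA: 2-byte lead, need 1 cont bytes. acc=0x1A
Byte[5]=A7: continuation. acc=(acc<<6)|0x27=0x6A7
Completed: cp=U+06A7 (starts at byte 4)
Byte[6]=C4: 2-byte lead, need 1 cont bytes. acc=0x4
Byte[7]=8F: continuation. acc=(acc<<6)|0x0F=0x10F
Completed: cp=U+010F (starts at byte 6)

Answer: 0 1 4 6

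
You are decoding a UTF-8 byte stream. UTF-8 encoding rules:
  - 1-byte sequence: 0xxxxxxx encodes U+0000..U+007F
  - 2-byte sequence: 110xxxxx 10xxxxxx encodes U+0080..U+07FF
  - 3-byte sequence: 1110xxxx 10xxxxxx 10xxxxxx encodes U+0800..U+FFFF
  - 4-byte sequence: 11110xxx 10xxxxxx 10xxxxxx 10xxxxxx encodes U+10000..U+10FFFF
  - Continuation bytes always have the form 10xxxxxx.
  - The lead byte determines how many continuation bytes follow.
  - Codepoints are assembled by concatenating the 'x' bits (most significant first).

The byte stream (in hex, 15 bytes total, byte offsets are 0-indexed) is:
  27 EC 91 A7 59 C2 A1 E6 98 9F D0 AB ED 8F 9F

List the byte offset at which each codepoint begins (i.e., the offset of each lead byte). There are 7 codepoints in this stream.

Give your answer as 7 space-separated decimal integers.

Byte[0]=27: 1-byte ASCII. cp=U+0027
Byte[1]=EC: 3-byte lead, need 2 cont bytes. acc=0xC
Byte[2]=91: continuation. acc=(acc<<6)|0x11=0x311
Byte[3]=A7: continuation. acc=(acc<<6)|0x27=0xC467
Completed: cp=U+C467 (starts at byte 1)
Byte[4]=59: 1-byte ASCII. cp=U+0059
Byte[5]=C2: 2-byte lead, need 1 cont bytes. acc=0x2
Byte[6]=A1: continuation. acc=(acc<<6)|0x21=0xA1
Completed: cp=U+00A1 (starts at byte 5)
Byte[7]=E6: 3-byte lead, need 2 cont bytes. acc=0x6
Byte[8]=98: continuation. acc=(acc<<6)|0x18=0x198
Byte[9]=9F: continuation. acc=(acc<<6)|0x1F=0x661F
Completed: cp=U+661F (starts at byte 7)
Byte[10]=D0: 2-byte lead, need 1 cont bytes. acc=0x10
Byte[11]=AB: continuation. acc=(acc<<6)|0x2B=0x42B
Completed: cp=U+042B (starts at byte 10)
Byte[12]=ED: 3-byte lead, need 2 cont bytes. acc=0xD
Byte[13]=8F: continuation. acc=(acc<<6)|0x0F=0x34F
Byte[14]=9F: continuation. acc=(acc<<6)|0x1F=0xD3DF
Completed: cp=U+D3DF (starts at byte 12)

Answer: 0 1 4 5 7 10 12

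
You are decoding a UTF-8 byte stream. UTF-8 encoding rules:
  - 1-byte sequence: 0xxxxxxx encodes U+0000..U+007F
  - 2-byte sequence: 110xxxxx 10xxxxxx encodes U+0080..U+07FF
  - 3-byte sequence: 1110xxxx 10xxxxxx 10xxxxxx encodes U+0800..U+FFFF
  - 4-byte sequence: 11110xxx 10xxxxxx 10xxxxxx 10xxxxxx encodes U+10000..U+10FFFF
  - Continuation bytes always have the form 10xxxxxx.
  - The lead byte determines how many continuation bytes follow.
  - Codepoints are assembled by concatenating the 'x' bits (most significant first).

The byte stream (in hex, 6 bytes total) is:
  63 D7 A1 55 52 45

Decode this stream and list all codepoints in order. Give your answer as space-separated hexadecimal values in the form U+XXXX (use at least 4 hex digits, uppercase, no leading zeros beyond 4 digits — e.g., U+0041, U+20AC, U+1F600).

Byte[0]=63: 1-byte ASCII. cp=U+0063
Byte[1]=D7: 2-byte lead, need 1 cont bytes. acc=0x17
Byte[2]=A1: continuation. acc=(acc<<6)|0x21=0x5E1
Completed: cp=U+05E1 (starts at byte 1)
Byte[3]=55: 1-byte ASCII. cp=U+0055
Byte[4]=52: 1-byte ASCII. cp=U+0052
Byte[5]=45: 1-byte ASCII. cp=U+0045

Answer: U+0063 U+05E1 U+0055 U+0052 U+0045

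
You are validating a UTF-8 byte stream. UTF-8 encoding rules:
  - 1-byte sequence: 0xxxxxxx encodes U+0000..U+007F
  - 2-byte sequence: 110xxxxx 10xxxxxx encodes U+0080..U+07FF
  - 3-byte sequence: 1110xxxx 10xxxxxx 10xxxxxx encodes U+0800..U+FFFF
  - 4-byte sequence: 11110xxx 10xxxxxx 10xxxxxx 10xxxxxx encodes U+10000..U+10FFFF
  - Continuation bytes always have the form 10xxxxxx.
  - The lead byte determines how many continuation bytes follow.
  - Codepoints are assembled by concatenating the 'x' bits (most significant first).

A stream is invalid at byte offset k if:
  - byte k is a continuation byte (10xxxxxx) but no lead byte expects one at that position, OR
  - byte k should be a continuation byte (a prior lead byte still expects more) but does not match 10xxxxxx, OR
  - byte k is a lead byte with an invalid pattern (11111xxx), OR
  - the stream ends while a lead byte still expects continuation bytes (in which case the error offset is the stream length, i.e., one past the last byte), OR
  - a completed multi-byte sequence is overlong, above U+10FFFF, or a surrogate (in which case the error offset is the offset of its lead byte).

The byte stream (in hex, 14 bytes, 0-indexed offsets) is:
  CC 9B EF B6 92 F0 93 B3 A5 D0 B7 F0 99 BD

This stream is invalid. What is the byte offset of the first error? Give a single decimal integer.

Answer: 14

Derivation:
Byte[0]=CC: 2-byte lead, need 1 cont bytes. acc=0xC
Byte[1]=9B: continuation. acc=(acc<<6)|0x1B=0x31B
Completed: cp=U+031B (starts at byte 0)
Byte[2]=EF: 3-byte lead, need 2 cont bytes. acc=0xF
Byte[3]=B6: continuation. acc=(acc<<6)|0x36=0x3F6
Byte[4]=92: continuation. acc=(acc<<6)|0x12=0xFD92
Completed: cp=U+FD92 (starts at byte 2)
Byte[5]=F0: 4-byte lead, need 3 cont bytes. acc=0x0
Byte[6]=93: continuation. acc=(acc<<6)|0x13=0x13
Byte[7]=B3: continuation. acc=(acc<<6)|0x33=0x4F3
Byte[8]=A5: continuation. acc=(acc<<6)|0x25=0x13CE5
Completed: cp=U+13CE5 (starts at byte 5)
Byte[9]=D0: 2-byte lead, need 1 cont bytes. acc=0x10
Byte[10]=B7: continuation. acc=(acc<<6)|0x37=0x437
Completed: cp=U+0437 (starts at byte 9)
Byte[11]=F0: 4-byte lead, need 3 cont bytes. acc=0x0
Byte[12]=99: continuation. acc=(acc<<6)|0x19=0x19
Byte[13]=BD: continuation. acc=(acc<<6)|0x3D=0x67D
Byte[14]: stream ended, expected continuation. INVALID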